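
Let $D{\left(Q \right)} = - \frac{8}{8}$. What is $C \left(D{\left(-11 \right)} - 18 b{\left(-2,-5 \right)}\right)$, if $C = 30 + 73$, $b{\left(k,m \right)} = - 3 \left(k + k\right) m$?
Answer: $111137$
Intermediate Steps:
$b{\left(k,m \right)} = - 6 k m$ ($b{\left(k,m \right)} = - 3 \cdot 2 k m = - 6 k m$)
$C = 103$
$D{\left(Q \right)} = -1$ ($D{\left(Q \right)} = \left(-8\right) \frac{1}{8} = -1$)
$C \left(D{\left(-11 \right)} - 18 b{\left(-2,-5 \right)}\right) = 103 \left(-1 - 18 \left(\left(-6\right) \left(-2\right) \left(-5\right)\right)\right) = 103 \left(-1 - -1080\right) = 103 \left(-1 + 1080\right) = 103 \cdot 1079 = 111137$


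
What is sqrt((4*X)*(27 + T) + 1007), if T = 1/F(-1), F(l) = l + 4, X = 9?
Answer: sqrt(1991) ≈ 44.621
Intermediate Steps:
F(l) = 4 + l
T = 1/3 (T = 1/(4 - 1) = 1/3 ≈ 0.33333)
sqrt((4*X)*(27 + T) + 1007) = sqrt((4*9)*(27 + 1/3) + 1007) = sqrt(36*(82/3) + 1007) = sqrt(984 + 1007) = sqrt(1991)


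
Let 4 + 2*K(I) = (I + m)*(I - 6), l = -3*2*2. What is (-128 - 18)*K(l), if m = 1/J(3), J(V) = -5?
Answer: -78694/5 ≈ -15739.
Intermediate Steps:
l = -12 (l = -6*2 = -12)
m = -⅕ (m = 1/(-5) = -⅕ ≈ -0.20000)
K(I) = -2 + (-6 + I)*(-⅕ + I)/2 (K(I) = -2 + ((I - ⅕)*(I - 6))/2 = -2 + ((-⅕ + I)*(-6 + I))/2 = -2 + ((-6 + I)*(-⅕ + I))/2 = -2 + (-6 + I)*(-⅕ + I)/2)
(-128 - 18)*K(l) = (-128 - 18)*(-7/5 + (½)*(-12)² - 31/10*(-12)) = -146*(-7/5 + (½)*144 + 186/5) = -146*(-7/5 + 72 + 186/5) = -146*539/5 = -78694/5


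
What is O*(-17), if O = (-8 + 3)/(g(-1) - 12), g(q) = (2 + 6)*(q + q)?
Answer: -85/28 ≈ -3.0357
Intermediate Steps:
g(q) = 16*q (g(q) = 8*(2*q) = 16*q)
O = 5/28 (O = (-8 + 3)/(16*(-1) - 12) = -5/(-16 - 12) = -5/(-28) = -5*(-1/28) = 5/28 ≈ 0.17857)
O*(-17) = (5/28)*(-17) = -85/28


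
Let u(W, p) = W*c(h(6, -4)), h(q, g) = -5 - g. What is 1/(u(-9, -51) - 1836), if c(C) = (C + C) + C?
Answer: -1/1809 ≈ -0.00055279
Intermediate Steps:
c(C) = 3*C (c(C) = 2*C + C = 3*C)
u(W, p) = -3*W (u(W, p) = W*(3*(-5 - 1*(-4))) = W*(3*(-5 + 4)) = W*(3*(-1)) = W*(-3) = -3*W)
1/(u(-9, -51) - 1836) = 1/(-3*(-9) - 1836) = 1/(27 - 1836) = 1/(-1809) = -1/1809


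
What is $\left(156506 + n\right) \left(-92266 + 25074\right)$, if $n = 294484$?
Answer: $-30302920080$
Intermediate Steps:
$\left(156506 + n\right) \left(-92266 + 25074\right) = \left(156506 + 294484\right) \left(-92266 + 25074\right) = 450990 \left(-67192\right) = -30302920080$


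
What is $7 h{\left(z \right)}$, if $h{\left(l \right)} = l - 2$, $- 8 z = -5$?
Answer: $- \frac{77}{8} \approx -9.625$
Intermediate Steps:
$z = \frac{5}{8}$ ($z = \left(- \frac{1}{8}\right) \left(-5\right) = \frac{5}{8} \approx 0.625$)
$h{\left(l \right)} = -2 + l$
$7 h{\left(z \right)} = 7 \left(-2 + \frac{5}{8}\right) = 7 \left(- \frac{11}{8}\right) = - \frac{77}{8}$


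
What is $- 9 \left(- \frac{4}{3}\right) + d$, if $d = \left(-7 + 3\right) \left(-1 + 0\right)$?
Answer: $16$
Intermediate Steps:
$d = 4$ ($d = \left(-4\right) \left(-1\right) = 4$)
$- 9 \left(- \frac{4}{3}\right) + d = - 9 \left(- \frac{4}{3}\right) + 4 = - 9 \left(\left(-4\right) \frac{1}{3}\right) + 4 = \left(-9\right) \left(- \frac{4}{3}\right) + 4 = 12 + 4 = 16$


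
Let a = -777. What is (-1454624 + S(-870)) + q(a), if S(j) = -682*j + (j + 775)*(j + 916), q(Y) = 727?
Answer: -864927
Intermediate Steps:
S(j) = -682*j + (775 + j)*(916 + j)
(-1454624 + S(-870)) + q(a) = (-1454624 + (709900 + (-870)² + 1009*(-870))) + 727 = (-1454624 + (709900 + 756900 - 877830)) + 727 = (-1454624 + 588970) + 727 = -865654 + 727 = -864927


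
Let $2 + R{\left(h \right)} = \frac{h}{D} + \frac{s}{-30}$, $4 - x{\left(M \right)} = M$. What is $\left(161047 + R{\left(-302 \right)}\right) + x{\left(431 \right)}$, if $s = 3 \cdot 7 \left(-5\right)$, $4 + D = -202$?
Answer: $\frac{33088331}{206} \approx 1.6062 \cdot 10^{5}$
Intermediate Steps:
$D = -206$ ($D = -4 - 202 = -206$)
$s = -105$ ($s = 21 \left(-5\right) = -105$)
$x{\left(M \right)} = 4 - M$
$R{\left(h \right)} = \frac{3}{2} - \frac{h}{206}$ ($R{\left(h \right)} = -2 + \left(\frac{h}{-206} - \frac{105}{-30}\right) = -2 + \left(h \left(- \frac{1}{206}\right) - - \frac{7}{2}\right) = -2 - \left(- \frac{7}{2} + \frac{h}{206}\right) = \frac{3}{2} - \frac{h}{206}$)
$\left(161047 + R{\left(-302 \right)}\right) + x{\left(431 \right)} = \left(161047 + \left(\frac{3}{2} - - \frac{151}{103}\right)\right) + \left(4 - 431\right) = \left(161047 + \left(\frac{3}{2} + \frac{151}{103}\right)\right) + \left(4 - 431\right) = \left(161047 + \frac{611}{206}\right) - 427 = \frac{33176293}{206} - 427 = \frac{33088331}{206}$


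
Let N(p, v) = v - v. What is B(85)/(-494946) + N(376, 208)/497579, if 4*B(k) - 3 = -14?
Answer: 11/1979784 ≈ 5.5562e-6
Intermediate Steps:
B(k) = -11/4 (B(k) = ¾ + (¼)*(-14) = ¾ - 7/2 = -11/4)
N(p, v) = 0
B(85)/(-494946) + N(376, 208)/497579 = -11/4/(-494946) + 0/497579 = -11/4*(-1/494946) + 0*(1/497579) = 11/1979784 + 0 = 11/1979784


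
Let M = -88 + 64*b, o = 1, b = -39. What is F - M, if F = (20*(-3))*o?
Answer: 2524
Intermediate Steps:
F = -60 (F = (20*(-3))*1 = -60*1 = -60)
M = -2584 (M = -88 + 64*(-39) = -88 - 2496 = -2584)
F - M = -60 - 1*(-2584) = -60 + 2584 = 2524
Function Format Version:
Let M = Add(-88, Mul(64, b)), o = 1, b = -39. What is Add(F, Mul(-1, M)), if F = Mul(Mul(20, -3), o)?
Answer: 2524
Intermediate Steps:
F = -60 (F = Mul(Mul(20, -3), 1) = Mul(-60, 1) = -60)
M = -2584 (M = Add(-88, Mul(64, -39)) = Add(-88, -2496) = -2584)
Add(F, Mul(-1, M)) = Add(-60, Mul(-1, -2584)) = Add(-60, 2584) = 2524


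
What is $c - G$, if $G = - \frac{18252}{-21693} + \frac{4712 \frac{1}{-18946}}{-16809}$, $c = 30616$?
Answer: $\frac{35250419503421048}{1151404111767} \approx 30615.0$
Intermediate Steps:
$G = \frac{968782437424}{1151404111767}$ ($G = \left(-18252\right) \left(- \frac{1}{21693}\right) + 4712 \left(- \frac{1}{18946}\right) \left(- \frac{1}{16809}\right) = \frac{6084}{7231} - - \frac{2356}{159231657} = \frac{6084}{7231} + \frac{2356}{159231657} = \frac{968782437424}{1151404111767} \approx 0.84139$)
$c - G = 30616 - \frac{968782437424}{1151404111767} = \frac{35250419503421048}{1151404111767}$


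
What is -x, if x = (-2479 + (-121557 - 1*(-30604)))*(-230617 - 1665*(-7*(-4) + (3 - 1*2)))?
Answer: -26058371664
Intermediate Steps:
x = 26058371664 (x = (-2479 + (-121557 + 30604))*(-230617 - 1665*(28 + (3 - 2))) = (-2479 - 90953)*(-230617 - 1665*(28 + 1)) = -93432*(-230617 - 1665*29) = -93432*(-230617 - 48285) = -93432*(-278902) = 26058371664)
-x = -1*26058371664 = -26058371664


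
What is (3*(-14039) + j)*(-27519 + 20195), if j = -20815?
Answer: 460913968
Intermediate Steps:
(3*(-14039) + j)*(-27519 + 20195) = (3*(-14039) - 20815)*(-27519 + 20195) = (-42117 - 20815)*(-7324) = -62932*(-7324) = 460913968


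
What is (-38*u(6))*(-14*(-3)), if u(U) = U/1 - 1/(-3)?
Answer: -10108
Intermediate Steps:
u(U) = ⅓ + U (u(U) = U*1 - 1*(-⅓) = U + ⅓ = ⅓ + U)
(-38*u(6))*(-14*(-3)) = (-38*(⅓ + 6))*(-14*(-3)) = -38*19/3*42 = -722/3*42 = -10108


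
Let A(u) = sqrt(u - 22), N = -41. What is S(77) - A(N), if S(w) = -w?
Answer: -77 - 3*I*sqrt(7) ≈ -77.0 - 7.9373*I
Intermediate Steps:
A(u) = sqrt(-22 + u)
S(77) - A(N) = -1*77 - sqrt(-22 - 41) = -77 - sqrt(-63) = -77 - 3*I*sqrt(7)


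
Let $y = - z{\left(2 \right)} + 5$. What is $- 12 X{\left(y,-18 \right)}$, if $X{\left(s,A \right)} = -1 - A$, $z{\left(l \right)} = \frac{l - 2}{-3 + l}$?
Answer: $-204$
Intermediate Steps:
$z{\left(l \right)} = \frac{-2 + l}{-3 + l}$
$y = 5$ ($y = - \frac{-2 + 2}{-3 + 2} + 5 = - \frac{0}{-1} + 5 = - \left(-1\right) 0 + 5 = \left(-1\right) 0 + 5 = 0 + 5 = 5$)
$- 12 X{\left(y,-18 \right)} = - 12 \left(-1 - -18\right) = - 12 \left(-1 + 18\right) = \left(-12\right) 17 = -204$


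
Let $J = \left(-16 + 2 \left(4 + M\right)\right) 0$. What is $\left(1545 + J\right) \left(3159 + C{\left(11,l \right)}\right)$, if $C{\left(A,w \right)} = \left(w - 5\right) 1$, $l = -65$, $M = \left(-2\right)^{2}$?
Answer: $4772505$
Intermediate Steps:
$M = 4$
$C{\left(A,w \right)} = -5 + w$ ($C{\left(A,w \right)} = \left(-5 + w\right) 1 = -5 + w$)
$J = 0$ ($J = \left(-16 + 2 \left(4 + 4\right)\right) 0 = \left(-16 + 2 \cdot 8\right) 0 = \left(-16 + 16\right) 0 = 0 \cdot 0 = 0$)
$\left(1545 + J\right) \left(3159 + C{\left(11,l \right)}\right) = \left(1545 + 0\right) \left(3159 - 70\right) = 1545 \left(3159 - 70\right) = 1545 \cdot 3089 = 4772505$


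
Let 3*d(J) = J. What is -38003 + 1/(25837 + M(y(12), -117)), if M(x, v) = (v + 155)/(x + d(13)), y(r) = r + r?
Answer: -83464430692/2196259 ≈ -38003.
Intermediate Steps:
d(J) = J/3
y(r) = 2*r
M(x, v) = (155 + v)/(13/3 + x) (M(x, v) = (v + 155)/(x + (⅓)*13) = (155 + v)/(x + 13/3) = (155 + v)/(13/3 + x))
-38003 + 1/(25837 + M(y(12), -117)) = -38003 + 1/(25837 + 3*(155 - 117)/(13 + 3*(2*12))) = -38003 + 1/(25837 + 3*38/(13 + 3*24)) = -38003 + 1/(25837 + 3*38/(13 + 72)) = -38003 + 1/(25837 + 3*38/85) = -38003 + 1/(25837 + 3*(1/85)*38) = -38003 + 1/(25837 + 114/85) = -38003 + 1/(2196259/85) = -38003 + 85/2196259 = -83464430692/2196259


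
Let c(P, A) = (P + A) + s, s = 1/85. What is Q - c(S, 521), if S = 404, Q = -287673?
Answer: -24530831/85 ≈ -2.8860e+5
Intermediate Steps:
s = 1/85 ≈ 0.011765
c(P, A) = 1/85 + A + P (c(P, A) = (P + A) + 1/85 = (A + P) + 1/85 = 1/85 + A + P)
Q - c(S, 521) = -287673 - (1/85 + 521 + 404) = -287673 - 1*78626/85 = -287673 - 78626/85 = -24530831/85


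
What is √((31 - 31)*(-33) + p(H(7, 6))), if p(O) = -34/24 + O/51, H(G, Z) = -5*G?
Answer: I*√2431/34 ≈ 1.4502*I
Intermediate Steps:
p(O) = -17/12 + O/51 (p(O) = -34*1/24 + O*(1/51) = -17/12 + O/51)
√((31 - 31)*(-33) + p(H(7, 6))) = √((31 - 31)*(-33) + (-17/12 + (-5*7)/51)) = √(0*(-33) + (-17/12 + (1/51)*(-35))) = √(0 + (-17/12 - 35/51)) = √(0 - 143/68) = √(-143/68) = I*√2431/34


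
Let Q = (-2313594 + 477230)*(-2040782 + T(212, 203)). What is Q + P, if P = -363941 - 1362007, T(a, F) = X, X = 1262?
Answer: 3745299379332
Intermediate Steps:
T(a, F) = 1262
P = -1725948
Q = 3745301105280 (Q = (-2313594 + 477230)*(-2040782 + 1262) = -1836364*(-2039520) = 3745301105280)
Q + P = 3745301105280 - 1725948 = 3745299379332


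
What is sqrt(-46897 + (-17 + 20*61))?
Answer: I*sqrt(45694) ≈ 213.76*I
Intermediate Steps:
sqrt(-46897 + (-17 + 20*61)) = sqrt(-46897 + (-17 + 1220)) = sqrt(-46897 + 1203) = sqrt(-45694) = I*sqrt(45694)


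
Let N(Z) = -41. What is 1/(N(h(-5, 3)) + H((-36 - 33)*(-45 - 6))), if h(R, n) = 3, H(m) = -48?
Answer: -1/89 ≈ -0.011236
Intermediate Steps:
1/(N(h(-5, 3)) + H((-36 - 33)*(-45 - 6))) = 1/(-41 - 48) = 1/(-89) = -1/89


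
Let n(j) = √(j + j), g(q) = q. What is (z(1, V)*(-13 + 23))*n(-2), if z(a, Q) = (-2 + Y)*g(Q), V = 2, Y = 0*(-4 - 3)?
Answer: -80*I ≈ -80.0*I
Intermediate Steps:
Y = 0 (Y = 0*(-7) = 0)
z(a, Q) = -2*Q (z(a, Q) = (-2 + 0)*Q = -2*Q)
n(j) = √2*√j (n(j) = √(2*j) = √2*√j)
(z(1, V)*(-13 + 23))*n(-2) = ((-2*2)*(-13 + 23))*(√2*√(-2)) = (-4*10)*(√2*(I*√2)) = -80*I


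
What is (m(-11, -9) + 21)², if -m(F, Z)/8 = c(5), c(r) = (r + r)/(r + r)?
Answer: 169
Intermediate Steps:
c(r) = 1 (c(r) = (2*r)/((2*r)) = (2*r)*(1/(2*r)) = 1)
m(F, Z) = -8 (m(F, Z) = -8*1 = -8)
(m(-11, -9) + 21)² = (-8 + 21)² = 13² = 169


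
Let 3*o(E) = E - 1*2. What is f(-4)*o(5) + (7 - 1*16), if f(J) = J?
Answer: -13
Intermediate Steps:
o(E) = -⅔ + E/3 (o(E) = (E - 1*2)/3 = (E - 2)/3 = (-2 + E)/3 = -⅔ + E/3)
f(-4)*o(5) + (7 - 1*16) = -4*(-⅔ + (⅓)*5) + (7 - 1*16) = -4*(-⅔ + 5/3) + (7 - 16) = -4*1 - 9 = -4 - 9 = -13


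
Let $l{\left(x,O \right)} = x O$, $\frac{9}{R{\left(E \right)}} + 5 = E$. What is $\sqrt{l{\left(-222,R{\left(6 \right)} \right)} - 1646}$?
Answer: $2 i \sqrt{911} \approx 60.366 i$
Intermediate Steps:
$R{\left(E \right)} = \frac{9}{-5 + E}$
$l{\left(x,O \right)} = O x$
$\sqrt{l{\left(-222,R{\left(6 \right)} \right)} - 1646} = \sqrt{\frac{9}{-5 + 6} \left(-222\right) - 1646} = \sqrt{\frac{9}{1} \left(-222\right) - 1646} = \sqrt{9 \cdot 1 \left(-222\right) - 1646} = \sqrt{9 \left(-222\right) - 1646} = \sqrt{-1998 - 1646} = \sqrt{-3644} = 2 i \sqrt{911}$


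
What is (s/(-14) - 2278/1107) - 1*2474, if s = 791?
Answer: -5607083/2214 ≈ -2532.6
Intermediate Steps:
(s/(-14) - 2278/1107) - 1*2474 = (791/(-14) - 2278/1107) - 1*2474 = (791*(-1/14) - 2278*1/1107) - 2474 = (-113/2 - 2278/1107) - 2474 = -129647/2214 - 2474 = -5607083/2214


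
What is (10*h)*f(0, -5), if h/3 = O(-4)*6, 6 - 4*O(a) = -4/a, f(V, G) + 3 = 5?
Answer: 450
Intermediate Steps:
f(V, G) = 2 (f(V, G) = -3 + 5 = 2)
O(a) = 3/2 + 1/a (O(a) = 3/2 - (-1)/a = 3/2 + 1/a)
h = 45/2 (h = 3*((3/2 + 1/(-4))*6) = 3*((3/2 - ¼)*6) = 3*((5/4)*6) = 3*(15/2) = 45/2 ≈ 22.500)
(10*h)*f(0, -5) = (10*(45/2))*2 = 225*2 = 450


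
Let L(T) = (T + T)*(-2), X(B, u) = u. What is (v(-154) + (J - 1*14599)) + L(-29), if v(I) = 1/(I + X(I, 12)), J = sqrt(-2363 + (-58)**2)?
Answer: -2056587/142 + sqrt(1001) ≈ -14451.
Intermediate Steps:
J = sqrt(1001) (J = sqrt(-2363 + 3364) = sqrt(1001) ≈ 31.639)
v(I) = 1/(12 + I) (v(I) = 1/(I + 12) = 1/(12 + I))
L(T) = -4*T (L(T) = (2*T)*(-2) = -4*T)
(v(-154) + (J - 1*14599)) + L(-29) = (1/(12 - 154) + (sqrt(1001) - 1*14599)) - 4*(-29) = (1/(-142) + (sqrt(1001) - 14599)) + 116 = (-1/142 + (-14599 + sqrt(1001))) + 116 = (-2073059/142 + sqrt(1001)) + 116 = -2056587/142 + sqrt(1001)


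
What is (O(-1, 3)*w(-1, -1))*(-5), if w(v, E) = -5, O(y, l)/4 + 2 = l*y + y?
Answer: -600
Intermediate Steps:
O(y, l) = -8 + 4*y + 4*l*y (O(y, l) = -8 + 4*(l*y + y) = -8 + 4*(y + l*y) = -8 + (4*y + 4*l*y) = -8 + 4*y + 4*l*y)
(O(-1, 3)*w(-1, -1))*(-5) = ((-8 + 4*(-1) + 4*3*(-1))*(-5))*(-5) = ((-8 - 4 - 12)*(-5))*(-5) = -24*(-5)*(-5) = 120*(-5) = -600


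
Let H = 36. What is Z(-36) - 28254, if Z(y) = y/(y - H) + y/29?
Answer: -1638775/58 ≈ -28255.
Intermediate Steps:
Z(y) = y/29 + y/(-36 + y) (Z(y) = y/(y - 1*36) + y/29 = y/(y - 36) + y*(1/29) = y/(-36 + y) + y/29 = y/29 + y/(-36 + y))
Z(-36) - 28254 = (1/29)*(-36)*(-7 - 36)/(-36 - 36) - 28254 = (1/29)*(-36)*(-43)/(-72) - 28254 = (1/29)*(-36)*(-1/72)*(-43) - 28254 = -43/58 - 28254 = -1638775/58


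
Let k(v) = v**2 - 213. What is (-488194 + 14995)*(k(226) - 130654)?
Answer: 37757021409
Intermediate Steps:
k(v) = -213 + v**2
(-488194 + 14995)*(k(226) - 130654) = (-488194 + 14995)*((-213 + 226**2) - 130654) = -473199*((-213 + 51076) - 130654) = -473199*(50863 - 130654) = -473199*(-79791) = 37757021409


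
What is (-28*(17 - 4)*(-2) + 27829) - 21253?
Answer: 7304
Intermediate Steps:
(-28*(17 - 4)*(-2) + 27829) - 21253 = (-28*13*(-2) + 27829) - 21253 = (-364*(-2) + 27829) - 21253 = (728 + 27829) - 21253 = 28557 - 21253 = 7304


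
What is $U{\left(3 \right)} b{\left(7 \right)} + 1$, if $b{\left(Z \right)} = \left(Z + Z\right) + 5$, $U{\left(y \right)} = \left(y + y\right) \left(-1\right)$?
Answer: $-113$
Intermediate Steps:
$U{\left(y \right)} = - 2 y$ ($U{\left(y \right)} = 2 y \left(-1\right) = - 2 y$)
$b{\left(Z \right)} = 5 + 2 Z$ ($b{\left(Z \right)} = 2 Z + 5 = 5 + 2 Z$)
$U{\left(3 \right)} b{\left(7 \right)} + 1 = \left(-2\right) 3 \left(5 + 2 \cdot 7\right) + 1 = - 6 \left(5 + 14\right) + 1 = \left(-6\right) 19 + 1 = -114 + 1 = -113$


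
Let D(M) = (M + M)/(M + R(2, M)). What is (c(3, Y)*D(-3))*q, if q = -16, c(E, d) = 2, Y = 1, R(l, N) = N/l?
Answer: -128/3 ≈ -42.667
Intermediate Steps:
D(M) = 4/3 (D(M) = (M + M)/(M + M/2) = (2*M)/(M + M*(1/2)) = (2*M)/(M + M/2) = (2*M)/((3*M/2)) = (2*M)*(2/(3*M)) = 4/3)
(c(3, Y)*D(-3))*q = (2*(4/3))*(-16) = (8/3)*(-16) = -128/3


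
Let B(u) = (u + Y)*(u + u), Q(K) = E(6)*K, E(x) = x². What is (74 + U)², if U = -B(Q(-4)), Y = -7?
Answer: 1884775396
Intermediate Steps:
Q(K) = 36*K (Q(K) = 6²*K = 36*K)
B(u) = 2*u*(-7 + u) (B(u) = (u - 7)*(u + u) = (-7 + u)*(2*u) = 2*u*(-7 + u))
U = -43488 (U = -2*36*(-4)*(-7 + 36*(-4)) = -2*(-144)*(-7 - 144) = -2*(-144)*(-151) = -1*43488 = -43488)
(74 + U)² = (74 - 43488)² = (-43414)² = 1884775396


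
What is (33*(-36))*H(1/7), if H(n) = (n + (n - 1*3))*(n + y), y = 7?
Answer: 1128600/49 ≈ 23033.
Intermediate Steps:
H(n) = (-3 + 2*n)*(7 + n) (H(n) = (n + (n - 1*3))*(n + 7) = (n + (n - 3))*(7 + n) = (n + (-3 + n))*(7 + n) = (-3 + 2*n)*(7 + n))
(33*(-36))*H(1/7) = (33*(-36))*(-21 + 2*(1/7)**2 + 11/7) = -1188*(-21 + 2*(1/7)**2 + 11*(1/7)) = -1188*(-21 + 2*(1/49) + 11/7) = -1188*(-21 + 2/49 + 11/7) = -1188*(-950/49) = 1128600/49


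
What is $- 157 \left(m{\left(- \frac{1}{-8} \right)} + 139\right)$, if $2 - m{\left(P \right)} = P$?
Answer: $- \frac{176939}{8} \approx -22117.0$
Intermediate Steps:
$m{\left(P \right)} = 2 - P$
$- 157 \left(m{\left(- \frac{1}{-8} \right)} + 139\right) = - 157 \left(\left(2 - - \frac{1}{-8}\right) + 139\right) = - 157 \left(\left(2 - \left(-1\right) \left(- \frac{1}{8}\right)\right) + 139\right) = - 157 \left(\left(2 - \frac{1}{8}\right) + 139\right) = - 157 \left(\frac{15}{8} + 139\right) = \left(-157\right) \frac{1127}{8} = - \frac{176939}{8}$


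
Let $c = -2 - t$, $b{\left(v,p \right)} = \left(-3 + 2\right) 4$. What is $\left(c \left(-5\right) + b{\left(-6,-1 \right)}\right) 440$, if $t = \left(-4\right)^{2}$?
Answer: $37840$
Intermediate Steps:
$b{\left(v,p \right)} = -4$ ($b{\left(v,p \right)} = \left(-1\right) 4 = -4$)
$t = 16$
$c = -18$ ($c = -2 - 16 = -18$)
$\left(c \left(-5\right) + b{\left(-6,-1 \right)}\right) 440 = \left(\left(-18\right) \left(-5\right) - 4\right) 440 = \left(90 - 4\right) 440 = 86 \cdot 440 = 37840$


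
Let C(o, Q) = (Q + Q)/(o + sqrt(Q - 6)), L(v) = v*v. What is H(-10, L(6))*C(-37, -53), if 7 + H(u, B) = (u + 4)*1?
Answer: -25493/714 - 689*I*sqrt(59)/714 ≈ -35.704 - 7.4122*I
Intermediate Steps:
L(v) = v**2
C(o, Q) = 2*Q/(o + sqrt(-6 + Q)) (C(o, Q) = (2*Q)/(o + sqrt(-6 + Q)) = 2*Q/(o + sqrt(-6 + Q)))
H(u, B) = -3 + u (H(u, B) = -7 + (u + 4)*1 = -7 + (4 + u)*1 = -7 + (4 + u) = -3 + u)
H(-10, L(6))*C(-37, -53) = (-3 - 10)*(2*(-53)/(-37 + sqrt(-6 - 53))) = -26*(-53)/(-37 + sqrt(-59)) = -26*(-53)/(-37 + I*sqrt(59)) = -(-1378)/(-37 + I*sqrt(59)) = 1378/(-37 + I*sqrt(59))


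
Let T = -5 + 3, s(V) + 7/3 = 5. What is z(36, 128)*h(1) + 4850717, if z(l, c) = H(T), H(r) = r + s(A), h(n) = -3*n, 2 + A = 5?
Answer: 4850715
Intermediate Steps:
A = 3 (A = -2 + 5 = 3)
s(V) = 8/3 (s(V) = -7/3 + 5 = 8/3)
T = -2
H(r) = 8/3 + r (H(r) = r + 8/3 = 8/3 + r)
z(l, c) = 2/3 (z(l, c) = 8/3 - 2 = 2/3)
z(36, 128)*h(1) + 4850717 = 2*(-3*1)/3 + 4850717 = (2/3)*(-3) + 4850717 = -2 + 4850717 = 4850715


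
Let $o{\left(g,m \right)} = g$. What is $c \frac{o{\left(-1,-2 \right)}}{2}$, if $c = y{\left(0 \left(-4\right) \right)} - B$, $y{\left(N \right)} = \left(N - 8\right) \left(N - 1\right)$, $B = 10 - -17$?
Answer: $\frac{19}{2} \approx 9.5$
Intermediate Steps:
$B = 27$ ($B = 10 + 17 = 27$)
$y{\left(N \right)} = \left(-1 + N\right) \left(-8 + N\right)$ ($y{\left(N \right)} = \left(-8 + N\right) \left(-1 + N\right) = \left(-1 + N\right) \left(-8 + N\right)$)
$c = -19$ ($c = \left(8 + \left(0 \left(-4\right)\right)^{2} - 9 \cdot 0 \left(-4\right)\right) - 27 = \left(8 + 0^{2} - 0\right) - 27 = \left(8 + 0 + 0\right) - 27 = 8 - 27 = -19$)
$c \frac{o{\left(-1,-2 \right)}}{2} = - 19 \left(- \frac{1}{2}\right) = - 19 \left(\left(-1\right) \frac{1}{2}\right) = \left(-19\right) \left(- \frac{1}{2}\right) = \frac{19}{2}$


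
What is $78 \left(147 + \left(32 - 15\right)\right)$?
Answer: $12792$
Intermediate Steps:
$78 \left(147 + \left(32 - 15\right)\right) = 78 \left(147 + 17\right) = 78 \cdot 164 = 12792$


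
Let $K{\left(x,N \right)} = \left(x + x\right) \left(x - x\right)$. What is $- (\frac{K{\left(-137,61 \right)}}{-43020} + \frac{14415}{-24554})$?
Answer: $\frac{14415}{24554} \approx 0.58707$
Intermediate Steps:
$K{\left(x,N \right)} = 0$ ($K{\left(x,N \right)} = 2 x 0 = 0$)
$- (\frac{K{\left(-137,61 \right)}}{-43020} + \frac{14415}{-24554}) = - (\frac{0}{-43020} + \frac{14415}{-24554}) = - (0 \left(- \frac{1}{43020}\right) + 14415 \left(- \frac{1}{24554}\right)) = - (0 - \frac{14415}{24554}) = \left(-1\right) \left(- \frac{14415}{24554}\right) = \frac{14415}{24554}$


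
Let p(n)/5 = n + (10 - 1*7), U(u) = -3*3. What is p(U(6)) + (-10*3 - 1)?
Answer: -61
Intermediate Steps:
U(u) = -9
p(n) = 15 + 5*n (p(n) = 5*(n + (10 - 1*7)) = 5*(n + (10 - 7)) = 5*(n + 3) = 5*(3 + n) = 15 + 5*n)
p(U(6)) + (-10*3 - 1) = (15 + 5*(-9)) + (-10*3 - 1) = (15 - 45) + (-30 - 1) = -30 - 31 = -61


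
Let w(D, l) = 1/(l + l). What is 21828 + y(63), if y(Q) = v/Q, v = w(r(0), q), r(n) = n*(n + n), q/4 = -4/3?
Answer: 14668415/672 ≈ 21828.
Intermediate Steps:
q = -16/3 (q = 4*(-4/3) = -16/3 ≈ -5.3333)
r(n) = 2*n² (r(n) = n*(2*n) = 2*n²)
w(D, l) = 1/(2*l)
v = -3/32 (v = 1/(2*(-16/3)) = (½)*(-3/16) = -3/32 ≈ -0.093750)
y(Q) = -3/(32*Q)
21828 + y(63) = 21828 - 3/32/63 = 21828 - 3/32*1/63 = 21828 - 1/672 = 14668415/672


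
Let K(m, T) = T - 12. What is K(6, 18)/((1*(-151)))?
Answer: -6/151 ≈ -0.039735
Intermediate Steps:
K(m, T) = -12 + T
K(6, 18)/((1*(-151))) = (-12 + 18)/((1*(-151))) = 6/(-151) = 6*(-1/151) = -6/151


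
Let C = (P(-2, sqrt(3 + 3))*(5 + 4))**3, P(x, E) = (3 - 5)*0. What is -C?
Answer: 0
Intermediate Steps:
P(x, E) = 0 (P(x, E) = -2*0 = 0)
C = 0 (C = (0*(5 + 4))**3 = (0*9)**3 = 0**3 = 0)
-C = -1*0 = 0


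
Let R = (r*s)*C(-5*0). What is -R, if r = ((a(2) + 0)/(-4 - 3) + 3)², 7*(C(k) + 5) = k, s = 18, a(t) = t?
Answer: 32490/49 ≈ 663.06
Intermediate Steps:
C(k) = -5 + k/7
r = 361/49 (r = ((2 + 0)/(-4 - 3) + 3)² = (2/(-7) + 3)² = (2*(-⅐) + 3)² = (-2/7 + 3)² = (19/7)² = 361/49 ≈ 7.3673)
R = -32490/49 (R = ((361/49)*18)*(-5 + (-5*0)/7) = 6498*(-5 + (⅐)*0)/49 = 6498*(-5 + 0)/49 = (6498/49)*(-5) = -32490/49 ≈ -663.06)
-R = -1*(-32490/49) = 32490/49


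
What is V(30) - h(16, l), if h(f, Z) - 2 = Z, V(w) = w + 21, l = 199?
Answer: -150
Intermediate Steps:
V(w) = 21 + w
h(f, Z) = 2 + Z
V(30) - h(16, l) = (21 + 30) - (2 + 199) = 51 - 1*201 = 51 - 201 = -150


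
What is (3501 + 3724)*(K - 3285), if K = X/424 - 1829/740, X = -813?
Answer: -372838436155/15688 ≈ -2.3766e+7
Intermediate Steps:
K = -344279/78440 (K = -813/424 - 1829/740 = -344279/78440 ≈ -4.3891)
(3501 + 3724)*(K - 3285) = (3501 + 3724)*(-344279/78440 - 3285) = 7225*(-258019679/78440) = -372838436155/15688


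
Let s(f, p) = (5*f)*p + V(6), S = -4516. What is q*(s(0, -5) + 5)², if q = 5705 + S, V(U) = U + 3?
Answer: 233044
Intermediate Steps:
V(U) = 3 + U
s(f, p) = 9 + 5*f*p (s(f, p) = (5*f)*p + (3 + 6) = 5*f*p + 9 = 9 + 5*f*p)
q = 1189 (q = 5705 - 4516 = 1189)
q*(s(0, -5) + 5)² = 1189*((9 + 5*0*(-5)) + 5)² = 1189*((9 + 0) + 5)² = 1189*(9 + 5)² = 1189*14² = 1189*196 = 233044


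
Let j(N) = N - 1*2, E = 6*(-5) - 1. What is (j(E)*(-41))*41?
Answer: 55473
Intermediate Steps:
E = -31 (E = -30 - 1 = -31)
j(N) = -2 + N (j(N) = N - 2 = -2 + N)
(j(E)*(-41))*41 = ((-2 - 31)*(-41))*41 = -33*(-41)*41 = 1353*41 = 55473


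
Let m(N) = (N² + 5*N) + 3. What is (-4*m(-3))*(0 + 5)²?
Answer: 300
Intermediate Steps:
m(N) = 3 + N² + 5*N
(-4*m(-3))*(0 + 5)² = (-4*(3 + (-3)² + 5*(-3)))*(0 + 5)² = -4*(3 + 9 - 15)*5² = -4*(-3)*25 = 12*25 = 300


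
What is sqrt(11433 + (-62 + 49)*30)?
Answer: 3*sqrt(1227) ≈ 105.09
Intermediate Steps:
sqrt(11433 + (-62 + 49)*30) = sqrt(11433 - 13*30) = sqrt(11433 - 390) = sqrt(11043) = 3*sqrt(1227)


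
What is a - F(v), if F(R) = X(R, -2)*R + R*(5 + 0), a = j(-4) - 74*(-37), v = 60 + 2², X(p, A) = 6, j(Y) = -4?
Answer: 2030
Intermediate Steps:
v = 64 (v = 60 + 4 = 64)
a = 2734 (a = -4 - 74*(-37) = -4 + 2738 = 2734)
F(R) = 11*R (F(R) = 6*R + R*(5 + 0) = 6*R + R*5 = 6*R + 5*R = 11*R)
a - F(v) = 2734 - 11*64 = 2734 - 1*704 = 2734 - 704 = 2030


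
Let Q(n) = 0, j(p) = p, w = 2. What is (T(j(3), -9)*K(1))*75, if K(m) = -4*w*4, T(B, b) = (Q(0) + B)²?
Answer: -21600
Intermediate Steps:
T(B, b) = B² (T(B, b) = (0 + B)² = B²)
K(m) = -32 (K(m) = -4*2*4 = -8*4 = -32)
(T(j(3), -9)*K(1))*75 = (3²*(-32))*75 = (9*(-32))*75 = -288*75 = -21600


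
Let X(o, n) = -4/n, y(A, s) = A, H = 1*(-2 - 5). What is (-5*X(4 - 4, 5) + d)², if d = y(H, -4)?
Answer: 9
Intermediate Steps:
H = -7 (H = 1*(-7) = -7)
d = -7
(-5*X(4 - 4, 5) + d)² = (-(-20)/5 - 7)² = (-5*(-⅘) - 7)² = (4 - 7)² = (-3)² = 9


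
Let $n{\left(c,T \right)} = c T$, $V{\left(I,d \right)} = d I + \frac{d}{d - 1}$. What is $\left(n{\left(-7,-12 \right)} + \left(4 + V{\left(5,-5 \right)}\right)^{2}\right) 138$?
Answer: $\frac{406295}{6} \approx 67716.0$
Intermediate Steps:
$V{\left(I,d \right)} = I d + \frac{d}{-1 + d}$
$n{\left(c,T \right)} = T c$
$\left(n{\left(-7,-12 \right)} + \left(4 + V{\left(5,-5 \right)}\right)^{2}\right) 138 = \left(\left(-12\right) \left(-7\right) + \left(4 - \frac{5 \left(1 - 5 + 5 \left(-5\right)\right)}{-1 - 5}\right)^{2}\right) 138 = \left(84 + \left(4 - \frac{5 \left(1 - 5 - 25\right)}{-6}\right)^{2}\right) 138 = \left(84 + \left(4 - \left(- \frac{5}{6}\right) \left(-29\right)\right)^{2}\right) 138 = \left(84 + \left(4 - \frac{145}{6}\right)^{2}\right) 138 = \left(84 + \left(- \frac{121}{6}\right)^{2}\right) 138 = \left(84 + \frac{14641}{36}\right) 138 = \frac{17665}{36} \cdot 138 = \frac{406295}{6}$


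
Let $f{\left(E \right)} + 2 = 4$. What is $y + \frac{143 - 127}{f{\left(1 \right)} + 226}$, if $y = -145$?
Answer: $- \frac{8261}{57} \approx -144.93$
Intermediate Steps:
$f{\left(E \right)} = 2$ ($f{\left(E \right)} = -2 + 4 = 2$)
$y + \frac{143 - 127}{f{\left(1 \right)} + 226} = -145 + \frac{143 - 127}{2 + 226} = -145 + \frac{16}{228} = -145 + 16 \cdot \frac{1}{228} = -145 + \frac{4}{57} = - \frac{8261}{57}$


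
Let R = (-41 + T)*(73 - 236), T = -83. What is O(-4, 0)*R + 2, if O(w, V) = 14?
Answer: 282970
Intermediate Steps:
R = 20212 (R = (-41 - 83)*(73 - 236) = -124*(-163) = 20212)
O(-4, 0)*R + 2 = 14*20212 + 2 = 282968 + 2 = 282970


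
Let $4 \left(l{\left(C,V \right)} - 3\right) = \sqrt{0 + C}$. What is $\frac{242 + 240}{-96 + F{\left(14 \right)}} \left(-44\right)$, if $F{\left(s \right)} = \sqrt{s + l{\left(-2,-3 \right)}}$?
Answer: $\frac{21208}{96 - \sqrt{17 + \frac{i \sqrt{2}}{4}}} \approx 230.83 + 0.10771 i$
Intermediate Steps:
$l{\left(C,V \right)} = 3 + \frac{\sqrt{C}}{4}$ ($l{\left(C,V \right)} = 3 + \frac{\sqrt{0 + C}}{4} = 3 + \frac{\sqrt{C}}{4}$)
$F{\left(s \right)} = \sqrt{3 + s + \frac{i \sqrt{2}}{4}}$ ($F{\left(s \right)} = \sqrt{s + \left(3 + \frac{\sqrt{-2}}{4}\right)} = \sqrt{s + \left(3 + \frac{i \sqrt{2}}{4}\right)} = \sqrt{3 + s + \frac{i \sqrt{2}}{4}}$)
$\frac{242 + 240}{-96 + F{\left(14 \right)}} \left(-44\right) = \frac{242 + 240}{-96 + \frac{\sqrt{12 + 4 \cdot 14 + i \sqrt{2}}}{2}} \left(-44\right) = \frac{482}{-96 + \frac{\sqrt{12 + 56 + i \sqrt{2}}}{2}} \left(-44\right) = \frac{482}{-96 + \frac{\sqrt{68 + i \sqrt{2}}}{2}} \left(-44\right) = - \frac{21208}{-96 + \frac{\sqrt{68 + i \sqrt{2}}}{2}}$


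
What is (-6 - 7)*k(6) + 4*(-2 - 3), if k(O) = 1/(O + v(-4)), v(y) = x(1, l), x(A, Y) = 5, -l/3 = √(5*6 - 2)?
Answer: -233/11 ≈ -21.182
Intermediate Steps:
l = -6*√7 (l = -3*√(5*6 - 2) = -3*√(30 - 2) = -6*√7 ≈ -15.875)
v(y) = 5
k(O) = 1/(5 + O) (k(O) = 1/(O + 5) = 1/(5 + O))
(-6 - 7)*k(6) + 4*(-2 - 3) = (-6 - 7)/(5 + 6) + 4*(-2 - 3) = -13/11 + 4*(-5) = -13*1/11 - 20 = -13/11 - 20 = -233/11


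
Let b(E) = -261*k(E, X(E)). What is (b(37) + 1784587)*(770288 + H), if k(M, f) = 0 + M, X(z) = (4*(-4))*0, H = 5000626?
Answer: 10242968386020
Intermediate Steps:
X(z) = 0 (X(z) = -16*0 = 0)
k(M, f) = M
b(E) = -261*E
(b(37) + 1784587)*(770288 + H) = (-261*37 + 1784587)*(770288 + 5000626) = (-9657 + 1784587)*5770914 = 1774930*5770914 = 10242968386020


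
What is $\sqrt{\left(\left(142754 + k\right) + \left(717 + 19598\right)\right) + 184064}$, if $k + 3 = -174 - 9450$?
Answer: $\sqrt{337506} \approx 580.95$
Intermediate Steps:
$k = -9627$ ($k = -3 - 9624 = -9627$)
$\sqrt{\left(\left(142754 + k\right) + \left(717 + 19598\right)\right) + 184064} = \sqrt{\left(\left(142754 - 9627\right) + \left(717 + 19598\right)\right) + 184064} = \sqrt{\left(133127 + 20315\right) + 184064} = \sqrt{153442 + 184064} = \sqrt{337506}$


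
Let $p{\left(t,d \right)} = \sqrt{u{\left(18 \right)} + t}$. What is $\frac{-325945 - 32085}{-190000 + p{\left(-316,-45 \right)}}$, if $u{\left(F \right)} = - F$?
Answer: $\frac{34012850000}{18050000167} + \frac{179015 i \sqrt{334}}{18050000167} \approx 1.8844 + 0.00018125 i$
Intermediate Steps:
$p{\left(t,d \right)} = \sqrt{-18 + t}$ ($p{\left(t,d \right)} = \sqrt{\left(-1\right) 18 + t} = \sqrt{-18 + t}$)
$\frac{-325945 - 32085}{-190000 + p{\left(-316,-45 \right)}} = \frac{-325945 - 32085}{-190000 + \sqrt{-18 - 316}} = - \frac{358030}{-190000 + \sqrt{-334}} = - \frac{358030}{-190000 + i \sqrt{334}}$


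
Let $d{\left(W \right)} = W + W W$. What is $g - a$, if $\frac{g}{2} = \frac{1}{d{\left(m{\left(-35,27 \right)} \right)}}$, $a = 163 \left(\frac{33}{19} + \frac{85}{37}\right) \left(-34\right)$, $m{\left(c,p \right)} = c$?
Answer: $\frac{9351682343}{418285} \approx 22357.0$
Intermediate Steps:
$d{\left(W \right)} = W + W^{2}$
$a = - \frac{15717112}{703}$ ($a = 163 \left(33 \cdot \frac{1}{19} + 85 \cdot \frac{1}{37}\right) \left(-34\right) = 163 \left(\frac{33}{19} + \frac{85}{37}\right) \left(-34\right) = 163 \cdot \frac{2836}{703} \left(-34\right) = \frac{462268}{703} \left(-34\right) = - \frac{15717112}{703} \approx -22357.0$)
$g = \frac{1}{595}$ ($g = \frac{2}{\left(-35\right) \left(1 - 35\right)} = \frac{2}{\left(-35\right) \left(-34\right)} = \frac{2}{1190} = 2 \cdot \frac{1}{1190} = \frac{1}{595} \approx 0.0016807$)
$g - a = \frac{1}{595} - - \frac{15717112}{703} = \frac{1}{595} + \frac{15717112}{703} = \frac{9351682343}{418285}$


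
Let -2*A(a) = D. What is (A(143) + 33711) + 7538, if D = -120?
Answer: 41309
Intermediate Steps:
A(a) = 60 (A(a) = -1/2*(-120) = 60)
(A(143) + 33711) + 7538 = (60 + 33711) + 7538 = 33771 + 7538 = 41309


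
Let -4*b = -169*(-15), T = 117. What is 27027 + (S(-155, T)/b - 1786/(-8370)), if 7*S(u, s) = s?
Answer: 10292898764/380835 ≈ 27027.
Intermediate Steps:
S(u, s) = s/7
b = -2535/4 (b = -(-169)*(-15)/4 = -¼*2535 = -2535/4 ≈ -633.75)
27027 + (S(-155, T)/b - 1786/(-8370)) = 27027 + (((⅐)*117)/(-2535/4) - 1786/(-8370)) = 27027 + ((117/7)*(-4/2535) - 1786*(-1/8370)) = 27027 + (-12/455 + 893/4185) = 27027 + 71219/380835 = 10292898764/380835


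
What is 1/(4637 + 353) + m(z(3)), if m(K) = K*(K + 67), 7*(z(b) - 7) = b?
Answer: 135189129/244510 ≈ 552.90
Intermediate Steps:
z(b) = 7 + b/7
m(K) = K*(67 + K)
1/(4637 + 353) + m(z(3)) = 1/(4637 + 353) + (7 + (⅐)*3)*(67 + (7 + (⅐)*3)) = 1/4990 + (7 + 3/7)*(67 + (7 + 3/7)) = 1/4990 + 52*(67 + 52/7)/7 = 1/4990 + (52/7)*(521/7) = 1/4990 + 27092/49 = 135189129/244510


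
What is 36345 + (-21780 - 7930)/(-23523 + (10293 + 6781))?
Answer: 234418615/6449 ≈ 36350.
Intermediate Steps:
36345 + (-21780 - 7930)/(-23523 + (10293 + 6781)) = 36345 - 29710/(-23523 + 17074) = 36345 - 29710/(-6449) = 36345 - 29710*(-1/6449) = 36345 + 29710/6449 = 234418615/6449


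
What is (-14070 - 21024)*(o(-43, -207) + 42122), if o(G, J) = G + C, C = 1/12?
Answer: -2953446701/2 ≈ -1.4767e+9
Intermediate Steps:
C = 1/12 ≈ 0.083333
o(G, J) = 1/12 + G (o(G, J) = G + 1/12 = 1/12 + G)
(-14070 - 21024)*(o(-43, -207) + 42122) = (-14070 - 21024)*((1/12 - 43) + 42122) = -35094*(-515/12 + 42122) = -35094*504949/12 = -2953446701/2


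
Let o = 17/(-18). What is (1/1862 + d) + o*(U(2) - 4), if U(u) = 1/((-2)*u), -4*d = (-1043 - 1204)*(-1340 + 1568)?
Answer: 8585660623/67032 ≈ 1.2808e+5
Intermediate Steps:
d = 128079 (d = -(-1043 - 1204)*(-1340 + 1568)/4 = -(-2247)*228/4 = -1/4*(-512316) = 128079)
o = -17/18 (o = 17*(-1/18) = -17/18 ≈ -0.94444)
U(u) = -1/(2*u)
(1/1862 + d) + o*(U(2) - 4) = (1/1862 + 128079) - 17*(-1/2/2 - 4)/18 = (1/1862 + 128079) - 17*(-1/2*1/2 - 4)/18 = 238483099/1862 - 17*(-1/4 - 4)/18 = 238483099/1862 - 17/18*(-17/4) = 238483099/1862 + 289/72 = 8585660623/67032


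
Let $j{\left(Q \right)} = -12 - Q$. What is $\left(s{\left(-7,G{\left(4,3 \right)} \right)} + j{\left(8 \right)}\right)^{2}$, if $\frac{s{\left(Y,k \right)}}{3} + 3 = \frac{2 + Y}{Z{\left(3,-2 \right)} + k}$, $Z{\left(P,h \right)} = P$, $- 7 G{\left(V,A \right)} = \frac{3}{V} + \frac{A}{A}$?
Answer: $\frac{143641}{121} \approx 1187.1$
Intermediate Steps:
$G{\left(V,A \right)} = - \frac{1}{7} - \frac{3}{7 V}$ ($G{\left(V,A \right)} = - \frac{\frac{3}{V} + \frac{A}{A}}{7} = - \frac{\frac{3}{V} + 1}{7} = - \frac{1 + \frac{3}{V}}{7} = - \frac{1}{7} - \frac{3}{7 V}$)
$s{\left(Y,k \right)} = -9 + \frac{3 \left(2 + Y\right)}{3 + k}$ ($s{\left(Y,k \right)} = -9 + 3 \frac{2 + Y}{3 + k} = -9 + \frac{3 \left(2 + Y\right)}{3 + k}$)
$\left(s{\left(-7,G{\left(4,3 \right)} \right)} + j{\left(8 \right)}\right)^{2} = \left(\frac{3 \left(-7 - 7 - 3 \frac{-3 - 4}{7 \cdot 4}\right)}{3 + \frac{-3 - 4}{7 \cdot 4}} - 20\right)^{2} = \left(\frac{3 \left(-7 - 7 - 3 \cdot \frac{1}{7} \cdot \frac{1}{4} \left(-3 - 4\right)\right)}{3 + \frac{1}{7} \cdot \frac{1}{4} \left(-3 - 4\right)} - 20\right)^{2} = \left(\frac{3 \left(-7 - 7 - 3 \cdot \frac{1}{7} \cdot \frac{1}{4} \left(-7\right)\right)}{3 + \frac{1}{7} \cdot \frac{1}{4} \left(-7\right)} - 20\right)^{2} = \left(\frac{3 \left(-7 - 7 - - \frac{3}{4}\right)}{3 - \frac{1}{4}} - 20\right)^{2} = \left(\frac{3 \left(-7 - 7 + \frac{3}{4}\right)}{\frac{11}{4}} - 20\right)^{2} = \left(3 \cdot \frac{4}{11} \left(- \frac{53}{4}\right) - 20\right)^{2} = \left(- \frac{159}{11} - 20\right)^{2} = \left(- \frac{379}{11}\right)^{2} = \frac{143641}{121}$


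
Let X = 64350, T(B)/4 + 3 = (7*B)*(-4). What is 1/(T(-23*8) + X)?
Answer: 1/84946 ≈ 1.1772e-5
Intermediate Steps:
T(B) = -12 - 112*B (T(B) = -12 + 4*((7*B)*(-4)) = -12 + 4*(-28*B) = -12 - 112*B)
1/(T(-23*8) + X) = 1/((-12 - (-2576)*8) + 64350) = 1/((-12 - 112*(-184)) + 64350) = 1/((-12 + 20608) + 64350) = 1/(20596 + 64350) = 1/84946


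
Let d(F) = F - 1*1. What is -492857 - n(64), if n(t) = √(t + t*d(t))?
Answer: -492921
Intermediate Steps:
d(F) = -1 + F (d(F) = F - 1 = -1 + F)
n(t) = √(t + t*(-1 + t))
-492857 - n(64) = -492857 - √(64²) = -492857 - √4096 = -492857 - 1*64 = -492857 - 64 = -492921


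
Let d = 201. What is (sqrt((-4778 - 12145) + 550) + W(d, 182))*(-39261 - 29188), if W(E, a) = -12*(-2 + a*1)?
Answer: 147849840 - 68449*I*sqrt(16373) ≈ 1.4785e+8 - 8.7585e+6*I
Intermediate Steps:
W(E, a) = 24 - 12*a (W(E, a) = -12*(-2 + a) = 24 - 12*a)
(sqrt((-4778 - 12145) + 550) + W(d, 182))*(-39261 - 29188) = (sqrt((-4778 - 12145) + 550) + (24 - 12*182))*(-39261 - 29188) = (sqrt(-16923 + 550) + (24 - 2184))*(-68449) = (sqrt(-16373) - 2160)*(-68449) = (I*sqrt(16373) - 2160)*(-68449) = (-2160 + I*sqrt(16373))*(-68449) = 147849840 - 68449*I*sqrt(16373)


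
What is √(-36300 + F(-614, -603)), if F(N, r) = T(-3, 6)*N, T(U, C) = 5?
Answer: I*√39370 ≈ 198.42*I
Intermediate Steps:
F(N, r) = 5*N
√(-36300 + F(-614, -603)) = √(-36300 + 5*(-614)) = √(-36300 - 3070) = √(-39370) = I*√39370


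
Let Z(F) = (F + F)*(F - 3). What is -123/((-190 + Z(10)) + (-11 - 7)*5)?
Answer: 123/140 ≈ 0.87857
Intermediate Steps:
Z(F) = 2*F*(-3 + F) (Z(F) = (2*F)*(-3 + F) = 2*F*(-3 + F))
-123/((-190 + Z(10)) + (-11 - 7)*5) = -123/((-190 + 2*10*(-3 + 10)) + (-11 - 7)*5) = -123/((-190 + 2*10*7) - 18*5) = -123/((-190 + 140) - 90) = -123/(-50 - 90) = -123/(-140) = -123*(-1/140) = 123/140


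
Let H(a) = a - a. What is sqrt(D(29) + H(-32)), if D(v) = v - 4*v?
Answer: I*sqrt(87) ≈ 9.3274*I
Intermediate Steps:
D(v) = -3*v
H(a) = 0
sqrt(D(29) + H(-32)) = sqrt(-3*29 + 0) = sqrt(-87 + 0) = sqrt(-87) = I*sqrt(87)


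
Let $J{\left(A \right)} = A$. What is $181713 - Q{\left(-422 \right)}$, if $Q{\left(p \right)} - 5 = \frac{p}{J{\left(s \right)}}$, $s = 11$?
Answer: $\frac{1999210}{11} \approx 1.8175 \cdot 10^{5}$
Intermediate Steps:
$Q{\left(p \right)} = 5 + \frac{p}{11}$
$181713 - Q{\left(-422 \right)} = 181713 - \left(5 + \frac{1}{11} \left(-422\right)\right) = 181713 - \left(5 - \frac{422}{11}\right) = 181713 - - \frac{367}{11} = 181713 + \frac{367}{11} = \frac{1999210}{11}$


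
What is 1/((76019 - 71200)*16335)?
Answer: 1/78718365 ≈ 1.2704e-8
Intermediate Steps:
1/((76019 - 71200)*16335) = (1/16335)/4819 = (1/4819)*(1/16335) = 1/78718365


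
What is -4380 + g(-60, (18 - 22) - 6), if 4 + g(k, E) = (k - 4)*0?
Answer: -4384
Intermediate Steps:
g(k, E) = -4 (g(k, E) = -4 + (k - 4)*0 = -4 + (-4 + k)*0 = -4 + 0 = -4)
-4380 + g(-60, (18 - 22) - 6) = -4380 - 4 = -4384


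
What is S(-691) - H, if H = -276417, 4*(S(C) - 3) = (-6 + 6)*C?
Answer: 276420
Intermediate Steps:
S(C) = 3 (S(C) = 3 + ((-6 + 6)*C)/4 = 3 + (0*C)/4 = 3 + (¼)*0 = 3 + 0 = 3)
S(-691) - H = 3 - 1*(-276417) = 3 + 276417 = 276420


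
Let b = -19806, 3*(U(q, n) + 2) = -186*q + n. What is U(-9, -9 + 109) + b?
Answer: -57650/3 ≈ -19217.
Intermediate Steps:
U(q, n) = -2 - 62*q + n/3 (U(q, n) = -2 + (-186*q + n)/3 = -2 + (n - 186*q)/3 = -2 + (-62*q + n/3) = -2 - 62*q + n/3)
U(-9, -9 + 109) + b = (-2 - 62*(-9) + (-9 + 109)/3) - 19806 = (-2 + 558 + (1/3)*100) - 19806 = (-2 + 558 + 100/3) - 19806 = 1768/3 - 19806 = -57650/3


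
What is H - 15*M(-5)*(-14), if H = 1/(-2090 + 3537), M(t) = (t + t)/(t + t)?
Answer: 303871/1447 ≈ 210.00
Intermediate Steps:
M(t) = 1 (M(t) = (2*t)/((2*t)) = (2*t)*(1/(2*t)) = 1)
H = 1/1447 ≈ 0.00069109
H - 15*M(-5)*(-14) = 1/1447 - 15*1*(-14) = 1/1447 - 15*(-14) = 1/1447 - 1*(-210) = 1/1447 + 210 = 303871/1447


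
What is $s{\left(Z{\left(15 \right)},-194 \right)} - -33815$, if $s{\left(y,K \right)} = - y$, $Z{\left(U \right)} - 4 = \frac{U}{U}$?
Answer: $33810$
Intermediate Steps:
$Z{\left(U \right)} = 5$ ($Z{\left(U \right)} = 4 + \frac{U}{U} = 4 + 1 = 5$)
$s{\left(Z{\left(15 \right)},-194 \right)} - -33815 = \left(-1\right) 5 - -33815 = -5 + 33815 = 33810$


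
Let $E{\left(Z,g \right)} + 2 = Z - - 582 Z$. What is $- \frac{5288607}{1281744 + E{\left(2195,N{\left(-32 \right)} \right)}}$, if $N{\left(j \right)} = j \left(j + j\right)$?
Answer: $- \frac{587623}{284603} \approx -2.0647$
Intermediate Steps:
$N{\left(j \right)} = 2 j^{2}$ ($N{\left(j \right)} = j 2 j = 2 j^{2}$)
$E{\left(Z,g \right)} = -2 + 583 Z$ ($E{\left(Z,g \right)} = -2 + \left(Z - - 582 Z\right) = -2 + \left(Z + 582 Z\right) = -2 + 583 Z$)
$- \frac{5288607}{1281744 + E{\left(2195,N{\left(-32 \right)} \right)}} = - \frac{5288607}{1281744 + \left(-2 + 583 \cdot 2195\right)} = - \frac{5288607}{1281744 + \left(-2 + 1279685\right)} = - \frac{5288607}{1281744 + 1279683} = - \frac{5288607}{2561427} = \left(-5288607\right) \frac{1}{2561427} = - \frac{587623}{284603}$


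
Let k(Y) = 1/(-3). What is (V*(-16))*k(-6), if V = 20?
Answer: 320/3 ≈ 106.67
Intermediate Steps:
k(Y) = -⅓
(V*(-16))*k(-6) = (20*(-16))*(-⅓) = -320*(-⅓) = 320/3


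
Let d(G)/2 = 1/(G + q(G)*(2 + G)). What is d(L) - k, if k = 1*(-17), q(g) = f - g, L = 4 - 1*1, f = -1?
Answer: 287/17 ≈ 16.882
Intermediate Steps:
L = 3 (L = 4 - 1 = 3)
q(g) = -1 - g
k = -17
d(G) = 2/(G + (-1 - G)*(2 + G))
d(L) - k = -2/(2 + 3 + 3*(1 + 3)) - 1*(-17) = -2/(2 + 3 + 3*4) + 17 = -2/(2 + 3 + 12) + 17 = -2/17 + 17 = 287/17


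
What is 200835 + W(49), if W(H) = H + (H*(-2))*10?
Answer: 199904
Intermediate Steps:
W(H) = -19*H (W(H) = H - 2*H*10 = H - 20*H = -19*H)
200835 + W(49) = 200835 - 19*49 = 200835 - 931 = 199904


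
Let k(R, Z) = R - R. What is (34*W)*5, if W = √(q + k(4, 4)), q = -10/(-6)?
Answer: 170*√15/3 ≈ 219.47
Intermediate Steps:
k(R, Z) = 0
q = 5/3 (q = -10*(-⅙) = 5/3 ≈ 1.6667)
W = √15/3 (W = √(5/3 + 0) = √(5/3) = √15/3 ≈ 1.2910)
(34*W)*5 = (34*(√15/3))*5 = (34*√15/3)*5 = 170*√15/3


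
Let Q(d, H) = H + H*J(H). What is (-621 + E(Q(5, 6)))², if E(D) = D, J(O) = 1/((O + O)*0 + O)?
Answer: 376996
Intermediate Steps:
J(O) = 1/O (J(O) = 1/((2*O)*0 + O) = 1/(0 + O) = 1/O)
Q(d, H) = 1 + H (Q(d, H) = H + H/H = H + 1 = 1 + H)
(-621 + E(Q(5, 6)))² = (-621 + (1 + 6))² = (-621 + 7)² = (-614)² = 376996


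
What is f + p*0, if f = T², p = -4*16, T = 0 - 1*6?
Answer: 36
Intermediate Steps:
T = -6 (T = 0 - 6 = -6)
p = -64
f = 36 (f = (-6)² = 36)
f + p*0 = 36 - 64*0 = 36 + 0 = 36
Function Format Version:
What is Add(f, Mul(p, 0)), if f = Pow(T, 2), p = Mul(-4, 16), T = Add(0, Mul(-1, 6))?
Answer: 36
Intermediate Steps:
T = -6 (T = Add(0, -6) = -6)
p = -64
f = 36 (f = Pow(-6, 2) = 36)
Add(f, Mul(p, 0)) = Add(36, Mul(-64, 0)) = Add(36, 0) = 36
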